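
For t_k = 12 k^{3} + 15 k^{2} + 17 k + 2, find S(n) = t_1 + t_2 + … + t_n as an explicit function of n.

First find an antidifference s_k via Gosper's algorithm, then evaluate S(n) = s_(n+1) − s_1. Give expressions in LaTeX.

S(n) = n \left(3 n^{3} + 11 n^{2} + 19 n + 13\right)

Step 1: r(k) = (12*k**3 + 51*k**2 + 83*k + 46)/(12*k**3 + 15*k**2 + 17*k + 2).
Gosper form: A/B · C(k+1)/C(k) with A=1, B=1, C=k**3 + 5*k**2/4 + 17*k/12 + 1/6.
f must satisfy (1)·f(k+1) − (1)·f(k) = k**3 + 5*k**2/4 + 17*k/12 + 1/6.
Bound: deg f ≤ 4.
Match coefficients ⇒ f(k) = k*(3*k**3 - k**2 + 4*k - 4)/12.
Certificate R = B(k−1)f/C = k*(3*k**3 - k**2 + 4*k - 4)/(12*k**3 + 15*k**2 + 17*k + 2) gives s_k = k*(3*k**3 - k**2 + 4*k - 4).
Check: Δs_k = 12*k**3 + 15*k**2 + 17*k + 2. ✓
Evaluate: s_(n+1) = 3*n**4 + 11*n**3 + 19*n**2 + 13*n + 2; subtract s_(1) = 2 ⇒ S(n) = n*(3*n**3 + 11*n**2 + 19*n + 13).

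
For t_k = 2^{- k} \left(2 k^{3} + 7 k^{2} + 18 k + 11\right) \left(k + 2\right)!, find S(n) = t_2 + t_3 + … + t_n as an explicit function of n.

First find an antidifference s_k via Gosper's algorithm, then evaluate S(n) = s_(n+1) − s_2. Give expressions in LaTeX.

S(n) = 2^{- n} \left(- 144 \cdot 2^{n} + 2 n^{5} n! + 17 n^{4} n! + 57 n^{3} n! + 97 n^{2} n! + 85 n n! + 30 n!\right)

The ratio is (2*k**4 + 19*k**3 + 77*k**2 + 152*k + 114)/(2*(2*k**3 + 7*k**2 + 18*k + 11)).
A = k/2 + 3/2, B = 1, C = k**3 + 7*k**2/2 + 9*k + 11/2.
Need (k/2 + 3/2)·f(k+1) − (1)·f(k) = k**3 + 7*k**2/2 + 9*k + 11/2.
deg f ≤ 2 (via 1,0,3).
Solve for f: f(k) = 2*k**2 + k + 2 (degree 2 ≤ 2).
Then R = B(k−1)f/C = 2*(2*k**2 + k + 2)/(2*k**3 + 7*k**2 + 18*k + 11), so s_k = R(k)·t_k = 2**(1 - k)*(2*k**2 + k + 2)*factorial(k + 2).
Δs = (2*k**3 + 7*k**2 + 18*k + 11)*factorial(k + 2)/2**k, as required.
Evaluate: s_(n+1) = (2*n**2 + 5*n + 5)*factorial(n + 3)/2**n; subtract s_(2) = 144 ⇒ S(n) = (-144*2**n + 2*n**5*factorial(n) + 17*n**4*factorial(n) + 57*n**3*factorial(n) + 97*n**2*factorial(n) + 85*n*factorial(n) + 30*factorial(n))/2**n.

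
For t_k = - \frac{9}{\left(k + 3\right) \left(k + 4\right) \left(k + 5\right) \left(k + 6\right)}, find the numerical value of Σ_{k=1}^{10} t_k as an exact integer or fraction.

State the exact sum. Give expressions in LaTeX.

Σ = -27/1120

Ratio r(k) = (k + 3)/(k + 7).
Factor: A=k + 3; B=k + 7; C=1.
f must satisfy (k + 3)·f(k+1) − (k + 6)·f(k) = 1.
Degrees (1,1,0) ⇒ d ≤ 3.
Match coefficients ⇒ f(k) = k*(k**2 + 12*k + 47)/180.
Then R = B(k−1)f/C = k*(k + 6)*(k**2 + 12*k + 47)/180, so s_k = R(k)·t_k = k*(-k**2 - 12*k - 47)/(20*(k + 3)*(k + 4)*(k + 5)).
Δs = -9/(k**4 + 18*k**3 + 119*k**2 + 342*k + 360), as required.
Telescoping: Σ = s_(11) − s_(1) = -11/224 − (-1/40) = -27/1120.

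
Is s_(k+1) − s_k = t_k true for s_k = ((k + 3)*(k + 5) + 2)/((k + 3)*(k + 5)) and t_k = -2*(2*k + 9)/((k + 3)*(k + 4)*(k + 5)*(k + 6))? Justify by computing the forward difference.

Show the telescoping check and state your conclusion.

s_(k+1) = ((k + 4)*(k + 6) + 2)/((k + 4)*(k + 6))
s_(k+1) − s_k = 2*(-2*k - 9)/(k**4 + 18*k**3 + 119*k**2 + 342*k + 360)
(s_(k+1) − s_k) − t_k = 0

Valid: the claim telescopes to t_k.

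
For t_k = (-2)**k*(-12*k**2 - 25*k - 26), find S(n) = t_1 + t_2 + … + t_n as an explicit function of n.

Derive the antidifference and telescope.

S(n) = -8*(-2)**n*n**2 - 22*(-2)**n*n - 22*(-2)**n + 22

Step 1: r(k) = 2*(-12*k**2 - 49*k - 63)/(12*k**2 + 25*k + 26).
So A=-2 and B=1, with C=k**2 + 25*k/12 + 13/6.
Solve (-2)·f(k+1) − (1)·f(k) = k**2 + 25*k/12 + 13/6.
From deg A=0, deg B=0, deg C=2: d=2.
Solving with deg f ≤ 2: f(k) = -(4*k**2 + 3*k + 4)/12.
Get s_k = R·t_k = (-2)**k*(4*k**2 + 3*k + 4) with R(k) = B(k−1)f(k)/C(k) = -(4*k**2 + 3*k + 4)/(12*k**2 + 25*k + 26).
s_(k+1) − s_k = (-2)**k*(-12*k**2 - 25*k - 26) = t_k.
s_(n+1) = (-2)**(n + 1)*(4*n**2 + 11*n + 11) and s_(1) = -22, so S(n) = -8*(-2)**n*n**2 - 22*(-2)**n*n - 22*(-2)**n + 22.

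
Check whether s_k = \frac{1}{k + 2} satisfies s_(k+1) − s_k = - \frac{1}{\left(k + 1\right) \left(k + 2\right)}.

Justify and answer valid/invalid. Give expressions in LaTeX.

s_(k+1) = 1/(k + 3)
s_(k+1) − s_k = -1/((k + 2)*(k + 3))
(s_(k+1) − s_k) − t_k = 2/(k**3 + 6*k**2 + 11*k + 6)

Invalid: residual \frac{2}{k^{3} + 6 k^{2} + 11 k + 6} ≠ 0.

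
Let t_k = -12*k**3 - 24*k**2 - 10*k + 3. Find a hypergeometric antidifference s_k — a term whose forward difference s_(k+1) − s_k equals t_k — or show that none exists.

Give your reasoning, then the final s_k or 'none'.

s_k = k*(-3*k**3 - 2*k**2 + 4*k + 4)

The ratio is (12*k**3 + 60*k**2 + 94*k + 43)/(12*k**3 + 24*k**2 + 10*k - 3).
Normal form (A,B,C) = (1, 1, k**3 + 2*k**2 + 5*k/6 - 1/4).
Solve (1)·f(k+1) − (1)·f(k) = k**3 + 2*k**2 + 5*k/6 - 1/4.
Bound: deg f ≤ 4.
Coefficient equations give f(k) = k*(3*k**3 + 2*k**2 - 4*k - 4)/12.
Then R = B(k−1)f/C = k*(3*k**3 + 2*k**2 - 4*k - 4)/(12*k**3 + 24*k**2 + 10*k - 3), so s_k = R(k)·t_k = k*(-3*k**3 - 2*k**2 + 4*k + 4).
Δs = -12*k**3 - 24*k**2 - 10*k + 3, as required.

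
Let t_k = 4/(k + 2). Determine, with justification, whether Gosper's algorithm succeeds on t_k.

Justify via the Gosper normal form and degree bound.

Compute t_(k+1)/t_k: get (k + 2)/(k + 3).
So A=k + 2 and B=k + 3, with C=1.
Set up (k + 2)·f(k+1) − (k + 2)·f(k) − (1) = 0.
Bound: deg f ≤ 0.
f = c0 ⇒ A·f(k+1) − B(k−1)·f(k) − C = -1. The system {-1 = 0} is inconsistent; no antidifference.

No; the coefficient equations for f are inconsistent.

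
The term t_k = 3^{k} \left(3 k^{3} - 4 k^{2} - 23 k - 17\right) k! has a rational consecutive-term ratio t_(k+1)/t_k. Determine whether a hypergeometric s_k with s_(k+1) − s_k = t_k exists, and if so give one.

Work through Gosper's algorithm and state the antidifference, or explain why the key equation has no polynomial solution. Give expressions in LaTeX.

Ratio r(k) = 3*(3*k**4 + 8*k**3 - 17*k**2 - 63*k - 41)/(3*k**3 - 4*k**2 - 23*k - 17).
Normal form (A,B,C) = (3*k + 3, 1, k**3 - 4*k**2/3 - 23*k/3 - 17/3).
Solve (3*k + 3)·f(k+1) − (1)·f(k) = k**3 - 4*k**2/3 - 23*k/3 - 17/3.
From deg A=1, deg B=0, deg C=3: d=2.
Coefficient equations give f(k) = (k**2 - 4*k - 4)/3.
Get s_k = R·t_k = 3**k*(k**2 - 4*k - 4)*factorial(k) with R(k) = B(k−1)f(k)/C(k) = (k**2 - 4*k - 4)/(3*k**3 - 4*k**2 - 23*k - 17).
Δs = 3**k*(3*k**3 - 4*k**2 - 23*k - 17)*factorial(k), as required.

s_k = 3^{k} \left(k^{2} - 4 k - 4\right) k!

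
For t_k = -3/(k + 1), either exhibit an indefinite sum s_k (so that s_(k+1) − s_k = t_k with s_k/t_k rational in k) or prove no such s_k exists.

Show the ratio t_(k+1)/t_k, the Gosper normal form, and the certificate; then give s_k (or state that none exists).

no hypergeometric antidifference exists

Ratio r(k) = (k + 1)/(k + 2).
Take A(k)=k + 1, B(k)=k + 2, C(k)=1.
Key eq: (k + 1)·f(k+1) = (k + 1)·f(k) + (1).
Bound: deg f ≤ 0.
Put f(k) = c0: A·f(k+1) − B(k−1)·f(k) − C = -1; need -1 = 0 — inconsistent ⇒ no f, not summable.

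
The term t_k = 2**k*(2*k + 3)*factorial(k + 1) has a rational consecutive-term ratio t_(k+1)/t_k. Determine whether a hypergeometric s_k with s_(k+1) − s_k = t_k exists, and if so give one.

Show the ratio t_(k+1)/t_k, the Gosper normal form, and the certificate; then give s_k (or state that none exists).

Compute t_(k+1)/t_k: get 2*(k + 2)*(2*k + 5)/(2*k + 3).
A = 2*k + 4, B = 1, C = k + 3/2.
Key eq: (2*k + 4)·f(k+1) = (1)·f(k) + (k + 3/2).
From deg A=1, deg B=0, deg C=1: d=0.
A polynomial solution: f(k) = 1/2.
Get s_k = R·t_k = 2**k*factorial(k + 1) with R(k) = B(k−1)f(k)/C(k) = 1/(2*k + 3).
Δs = 2**k*(2*k + 3)*factorial(k + 1), as required.

s_k = 2**k*factorial(k + 1)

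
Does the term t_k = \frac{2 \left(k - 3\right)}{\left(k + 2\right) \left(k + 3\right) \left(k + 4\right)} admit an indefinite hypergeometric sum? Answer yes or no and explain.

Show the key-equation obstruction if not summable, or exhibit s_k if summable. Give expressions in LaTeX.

t_(k+1)/t_k = (k - 2)*(k + 2)/((k - 3)*(k + 5)).
Factor: A=k + 2; B=k + 5; C=k - 3.
f must satisfy (k + 2)·f(k+1) − (k + 4)·f(k) = k - 3.
From deg A=1, deg B=1, deg C=1: d=2.
A polynomial solution: f(k) = -k*(k + 17)/12.
Certificate R = B(k−1)f/C = -k*(k + 4)*(k + 17)/(12*(k - 3)) gives s_k = k*(-k - 17)/(6*(k + 2)*(k + 3)).
Δs = 2*(k - 3)/(k**3 + 9*k**2 + 26*k + 24), as required.

Yes. s_k = \frac{k \left(- k - 17\right)}{6 \left(k + 2\right) \left(k + 3\right)}.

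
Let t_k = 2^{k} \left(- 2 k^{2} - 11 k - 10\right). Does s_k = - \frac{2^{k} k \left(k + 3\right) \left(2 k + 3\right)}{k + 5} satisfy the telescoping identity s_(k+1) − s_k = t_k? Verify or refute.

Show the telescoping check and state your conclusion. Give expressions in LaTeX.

s_(k+1) = -2**(k + 1)*(k + 1)*(k + 4)*(2*k + 5)/(k + 6)
s_(k+1) − s_k = 2**k*(-2*k**4 - 29*k**3 - 153*k**2 - 316*k - 200)/(k**2 + 11*k + 30)
(s_(k+1) − s_k) − t_k = 2**(k + 1)*(2*k**3 + 19*k**2 + 62*k + 50)/(k**2 + 11*k + 30)

Invalid: residual \frac{2^{k + 1} \left(2 k^{3} + 19 k^{2} + 62 k + 50\right)}{k^{2} + 11 k + 30} ≠ 0.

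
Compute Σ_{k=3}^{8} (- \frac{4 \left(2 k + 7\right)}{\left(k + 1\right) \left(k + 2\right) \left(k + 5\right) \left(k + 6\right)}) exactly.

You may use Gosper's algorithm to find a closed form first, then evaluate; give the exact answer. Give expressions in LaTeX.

Σ = -27/280

Compute t_(k+1)/t_k: get (k + 1)*(k + 5)*(2*k + 9)/((k + 3)*(k + 7)*(2*k + 7)).
Take A(k)=k + 1, B(k)=k + 7, C(k)=k**3 + 21*k**2/2 + 73*k/2 + 42.
Set up (k + 1)·f(k+1) − (k + 6)·f(k) − (k**3 + 21*k**2/2 + 73*k/2 + 42) = 0.
deg f ≤ 5 (via 1,1,3).
Solving with deg f ≤ 5: f(k) = k*(k + 2)*(k + 3)*(k + 4)*(k + 6)/10.
Get s_k = R·t_k = 4*k*(-k - 6)/(5*(k**2 + 6*k + 5)) with R(k) = B(k−1)f(k)/C(k) = k*(k + 2)*(k + 6)**2/(5*(2*k + 7)).
Check: Δs_k = 4*(-2*k - 7)/(k**4 + 14*k**3 + 65*k**2 + 112*k + 60). ✓
Telescoping: Σ = s_(9) − s_(3) = -27/35 − (-27/40) = -27/280.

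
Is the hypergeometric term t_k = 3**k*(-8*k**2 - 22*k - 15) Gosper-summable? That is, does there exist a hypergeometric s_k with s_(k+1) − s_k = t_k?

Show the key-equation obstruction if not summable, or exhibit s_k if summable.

Yes. s_k = 3**k*(-4*k**2 + k - 3).

Compute t_(k+1)/t_k: get 3*(8*k**2 + 38*k + 45)/(8*k**2 + 22*k + 15).
So A=3 and B=1, with C=k**2 + 11*k/4 + 15/8.
Solve (3)·f(k+1) − (1)·f(k) = k**2 + 11*k/4 + 15/8.
Degrees (0,0,2) ⇒ d ≤ 2.
Match coefficients ⇒ f(k) = (4*k**2 - k + 3)/8.
Then R = B(k−1)f/C = (4*k**2 - k + 3)/((2*k + 3)*(4*k + 5)), so s_k = R(k)·t_k = 3**k*(-4*k**2 + k - 3).
s_(k+1) − s_k = 3**k*(-8*k**2 - 22*k - 15) = t_k.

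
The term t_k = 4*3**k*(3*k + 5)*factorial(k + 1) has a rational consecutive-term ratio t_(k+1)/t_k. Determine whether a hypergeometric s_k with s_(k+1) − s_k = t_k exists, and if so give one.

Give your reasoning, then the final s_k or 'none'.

s_k = 4*3**k*factorial(k + 1)

The ratio is 3*(k + 2)*(3*k + 8)/(3*k + 5).
So A=3*k + 6 and B=1, with C=k + 5/3.
Need (3*k + 6)·f(k+1) − (1)·f(k) = k + 5/3.
From deg A=1, deg B=0, deg C=1: d=0.
A polynomial solution: f(k) = 1/3.
Get s_k = R·t_k = 4*3**k*factorial(k + 1) with R(k) = B(k−1)f(k)/C(k) = 1/(3*k + 5).
Δs = 4*3**k*(3*k + 5)*factorial(k + 1), as required.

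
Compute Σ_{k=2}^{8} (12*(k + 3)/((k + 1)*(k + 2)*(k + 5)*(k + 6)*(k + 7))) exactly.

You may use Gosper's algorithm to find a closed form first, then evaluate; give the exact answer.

Σ = 23/1050

r(k) = (k + 1)*(k + 4)*(k + 5)/((k + 3)**2*(k + 8)) after simplifying.
Take A(k)=k + 1, B(k)=k + 8, C(k)=k**3 + 10*k**2 + 33*k + 36.
Need (k + 1)·f(k+1) − (k + 7)·f(k) = k**3 + 10*k**2 + 33*k + 36.
Degrees (1,1,3) ⇒ d ≤ 6.
Match coefficients ⇒ f(k) = k*(k + 2)*(k + 3)*(k + 4)*(k**2 + 12*k + 41)/90.
So s_k = (B(k−1)f/C)·t_k = (k*(k + 2)*(k + 7)*(k**2 + 12*k + 41)/(90*(k + 3)))·t_k = 2*k*(k**2 + 12*k + 41)/(15*(k**3 + 12*k**2 + 41*k + 30)).
Check: Δs_k = 12*(k + 3)/(k**5 + 21*k**4 + 163*k**3 + 567*k**2 + 844*k + 420). ✓
Telescoping: Σ = s_(9) − s_(2) = 23/175 − (23/210) = 23/1050.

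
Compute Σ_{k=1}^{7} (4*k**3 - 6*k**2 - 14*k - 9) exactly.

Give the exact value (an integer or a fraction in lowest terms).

Compute t_(k+1)/t_k: get (4*k**3 + 6*k**2 - 14*k - 25)/(4*k**3 - 6*k**2 - 14*k - 9).
Normal form (A,B,C) = (1, 1, k**3 - 3*k**2/2 - 7*k/2 - 9/4).
f must satisfy (1)·f(k+1) − (1)·f(k) = k**3 - 3*k**2/2 - 7*k/2 - 9/4.
Degrees (0,0,3) ⇒ d ≤ 4.
A polynomial solution: f(k) = k*(k**3 - 4*k**2 - 3*k - 3)/4.
Get s_k = R·t_k = k*(k**3 - 4*k**2 - 3*k - 3) with R(k) = B(k−1)f(k)/C(k) = k*(k**3 - 4*k**2 - 3*k - 3)/(4*k**3 - 6*k**2 - 14*k - 9).
Δs = 4*k**3 - 6*k**2 - 14*k - 9, as required.
Evaluate s at k=8 and k=1: 1832 and -9; difference 1841.

Σ = 1841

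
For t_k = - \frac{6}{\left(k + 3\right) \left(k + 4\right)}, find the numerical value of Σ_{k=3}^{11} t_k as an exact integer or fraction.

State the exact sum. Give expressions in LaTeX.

Σ = -3/5

t_(k+1)/t_k = (k + 3)/(k + 5).
Take A(k)=k + 3, B(k)=k + 5, C(k)=1.
Key eq: (k + 3)·f(k+1) = (k + 4)·f(k) + (1).
deg f ≤ 1 (via 1,1,0).
Coefficient equations give f(k) = k/3.
So s_k = (B(k−1)f/C)·t_k = (k*(k + 4)/3)·t_k = -2*k/(k + 3).
Check: Δs_k = -6/(k**2 + 7*k + 12). ✓
Sum = s_(12) − s_(3); s_(12) = -8/5, s_(3) = -1 ⇒ -3/5.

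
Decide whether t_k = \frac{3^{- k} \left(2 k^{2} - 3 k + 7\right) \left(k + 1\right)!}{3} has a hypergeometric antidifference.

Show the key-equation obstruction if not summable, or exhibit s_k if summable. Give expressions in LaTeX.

Yes. s_k = 3^{- k} \left(2 k - 3\right) \left(k + 1\right)!.

Step 1: r(k) = (k + 2)*(-3*k + 2*(k + 1)**2 + 4)/(3*(2*k**2 - 3*k + 7)).
Gosper form: A/B · C(k+1)/C(k) with A=k/3 + 2/3, B=1, C=k**2 - 3*k/2 + 7/2.
f must satisfy (k/3 + 2/3)·f(k+1) − (1)·f(k) = k**2 - 3*k/2 + 7/2.
d = 1 from the (1,0,2) case.
Match coefficients ⇒ f(k) = 3*(2*k - 3)/2.
Get s_k = R·t_k = (2*k - 3)*factorial(k + 1)/3**k with R(k) = B(k−1)f(k)/C(k) = 3*(2*k - 3)/(2*k**2 - 3*k + 7).
Δs = (2*k**2 - 3*k + 7)*factorial(k + 1)/(3*3**k), as required.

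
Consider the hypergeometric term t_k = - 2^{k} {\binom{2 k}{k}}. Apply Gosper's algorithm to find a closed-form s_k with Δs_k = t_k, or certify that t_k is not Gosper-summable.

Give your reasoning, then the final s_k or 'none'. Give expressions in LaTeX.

no hypergeometric antidifference exists

Ratio r(k) = 4*(2*k + 1)/(k + 1).
Gosper form: A/B · C(k+1)/C(k) with A=8*k + 4, B=k + 1, C=1.
Set up (8*k + 4)·f(k+1) − (k)·f(k) − (1) = 0.
Degrees (1,1,0) ⇒ d ≤ -1.
Bound -1 < 0, so the key equation has no polynomial solution.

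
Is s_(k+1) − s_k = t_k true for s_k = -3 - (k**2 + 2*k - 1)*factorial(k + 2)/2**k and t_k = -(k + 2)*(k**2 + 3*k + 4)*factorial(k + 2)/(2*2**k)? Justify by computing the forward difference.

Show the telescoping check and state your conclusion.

s_(k+1) = -2**(-k - 1)*(2*k + (k + 1)**2 + 1)*factorial(k + 3) - 3
s_(k+1) − s_k = -(k + 2)*(k**2 + 3*k + 4)*factorial(k + 2)/(2*2**k)
(s_(k+1) − s_k) − t_k = 0

valid (s_(k+1) − s_k reduces to t_k)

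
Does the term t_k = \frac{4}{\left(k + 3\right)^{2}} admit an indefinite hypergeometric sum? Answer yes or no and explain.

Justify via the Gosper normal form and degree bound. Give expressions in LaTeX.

No — key equation has no polynomial f.

Ratio r(k) = (k + 3)**2/(k + 4)**2.
Normal form (A,B,C) = (k**2 + 6*k + 9, k**2 + 8*k + 16, 1).
Need (k**2 + 6*k + 9)·f(k+1) − (k**2 + 6*k + 9)·f(k) = 1.
Degrees (2,2,0) ⇒ d ≤ 0.
Write f(k) = c0. Then LHS − RHS = -1, requiring -1 = 0: contradictory. No certificate.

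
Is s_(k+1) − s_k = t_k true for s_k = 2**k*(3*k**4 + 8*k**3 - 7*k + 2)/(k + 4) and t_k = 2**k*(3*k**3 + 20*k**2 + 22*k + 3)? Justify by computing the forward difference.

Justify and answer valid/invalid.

s_(k+1) = 2**(k + 1)*(-7*k + 3*(k + 1)**4 + 8*(k + 1)**3 - 5)/(k + 5)
s_(k+1) − s_k = 2**k*(3*k**5 + 41*k**4 + 204*k**3 + 401*k**2 + 277*k + 38)/(k**2 + 9*k + 20)
(s_(k+1) − s_k) − t_k = 2**(k + 1)*(-3*k**4 - 29*k**3 - 100*k**2 - 95*k - 11)/(k**2 + 9*k + 20)

Invalid: residual 2**(k + 1)*(-3*k**4 - 29*k**3 - 100*k**2 - 95*k - 11)/(k**2 + 9*k + 20) ≠ 0.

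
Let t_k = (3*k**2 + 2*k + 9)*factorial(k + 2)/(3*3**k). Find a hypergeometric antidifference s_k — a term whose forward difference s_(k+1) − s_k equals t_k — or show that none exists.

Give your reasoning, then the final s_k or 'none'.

s_k = (3*k - 1)*factorial(k + 2)/3**k

r(k) = (k + 3)*(2*k + 3*(k + 1)**2 + 11)/(3*(3*k**2 + 2*k + 9)) after simplifying.
Normal form (A,B,C) = (k/3 + 1, 1, k**2 + 2*k/3 + 3).
f must satisfy (k/3 + 1)·f(k+1) − (1)·f(k) = k**2 + 2*k/3 + 3.
Degrees (1,0,2) ⇒ d ≤ 1.
A polynomial solution: f(k) = 3*k - 1.
Then R = B(k−1)f/C = 3*(3*k - 1)/(3*k**2 + 2*k + 9), so s_k = R(k)·t_k = (3*k - 1)*factorial(k + 2)/3**k.
s_(k+1) − s_k = (3*k**2 + 2*k + 9)*factorial(k + 2)/(3*3**k) = t_k.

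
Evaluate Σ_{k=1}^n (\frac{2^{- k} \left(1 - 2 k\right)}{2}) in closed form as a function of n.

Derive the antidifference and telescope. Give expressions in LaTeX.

t_(k+1)/t_k = (2*k + 1)/(2*(2*k - 1)).
Gosper form: A/B · C(k+1)/C(k) with A=1/2, B=1, C=k - 1/2.
Key eq: (1/2)·f(k+1) = (1)·f(k) + (k - 1/2).
Bound: deg f ≤ 1.
Coefficient equations give f(k) = -2*k - 1.
Get s_k = R·t_k = (2*k + 1)/2**k with R(k) = B(k−1)f(k)/C(k) = -2*(2*k + 1)/(2*k - 1).
Verify: (1 - 2*k)/(2*2**k) matches t_k.
Σ_(k=1)^n t_k = s_(n+1) − s_(1) = (2**(-n - 1)*(2*n + 3)) − (3/2), i.e. 2**(-n - 1)*(-3*2**n + 2*n + 3).

S(n) = 2^{- n - 1} \left(- 3 \cdot 2^{n} + 2 n + 3\right)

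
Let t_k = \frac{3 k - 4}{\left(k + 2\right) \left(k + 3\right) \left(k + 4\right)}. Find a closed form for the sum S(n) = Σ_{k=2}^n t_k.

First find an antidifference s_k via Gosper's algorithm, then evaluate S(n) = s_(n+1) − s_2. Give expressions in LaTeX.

Step 1: r(k) = (k + 2)*(3*k - 1)/((k + 5)*(3*k - 4)).
Take A(k)=k + 2, B(k)=k + 5, C(k)=k - 4/3.
Need (k + 2)·f(k+1) − (k + 4)·f(k) = k - 4/3.
d = 2 from the (1,1,1) case.
Coefficient equations give f(k) = k*(k - 13)/18.
So s_k = (B(k−1)f/C)·t_k = (k*(k - 13)*(k + 4)/(6*(3*k - 4)))·t_k = k*(k - 13)/(6*(k + 2)*(k + 3)).
s_(k+1) − s_k = (3*k - 4)/(k**3 + 9*k**2 + 26*k + 24) = t_k.
s_(n+1) = (n**2 - 11*n - 12)/(6*(n**2 + 7*n + 12)) and s_(2) = -11/60, so S(n) = (7*n**2 - 11*n + 4)/(20*(n**2 + 7*n + 12)).

S(n) = \frac{7 n^{2} - 11 n + 4}{20 \left(n^{2} + 7 n + 12\right)}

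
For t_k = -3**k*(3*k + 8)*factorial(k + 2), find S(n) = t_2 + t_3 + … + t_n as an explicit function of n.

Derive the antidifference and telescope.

Step 1: r(k) = 3*(k + 3)*(3*k + 11)/(3*k + 8).
Factor: A=3*k + 9; B=1; C=k + 8/3.
Solve (3*k + 9)·f(k+1) − (1)·f(k) = k + 8/3.
Degrees (1,0,1) ⇒ d ≤ 0.
Match coefficients ⇒ f(k) = 1/3.
R(k) = B(k−1)·f(k)/C(k) = 1/(3*k + 8); s_k = R·t_k = -3**k*factorial(k + 2).
s_(k+1) − s_k = -3**k*(3*k + 8)*factorial(k + 2) = t_k.
Telescope: S(n) = s_(n+1) − s_(2) = -3**(n + 1)*factorial(n + 3) − (-216) = -3*3**n*factorial(n + 3) + 216.

S(n) = -3*3**n*factorial(n + 3) + 216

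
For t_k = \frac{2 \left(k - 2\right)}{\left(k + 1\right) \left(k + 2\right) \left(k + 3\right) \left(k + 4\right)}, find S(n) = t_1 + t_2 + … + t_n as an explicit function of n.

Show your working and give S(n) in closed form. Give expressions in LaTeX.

r(k) = (k - 1)*(k + 1)/((k - 2)*(k + 5)) after simplifying.
So A=k + 1 and B=k + 5, with C=k - 2.
Solve (k + 1)·f(k+1) − (k + 4)·f(k) = k - 2.
Bound: deg f ≤ 3.
A polynomial solution: f(k) = -k*(k**2 + 6*k + 17)/12.
Then R = B(k−1)f/C = -k*(k + 4)*(k**2 + 6*k + 17)/(12*(k - 2)), so s_k = R(k)·t_k = k*(-k**2 - 6*k - 17)/(6*(k + 1)*(k + 2)*(k + 3)).
Verify: 2*(k - 2)/(k**4 + 10*k**3 + 35*k**2 + 50*k + 24) matches t_k.
Σ_(k=1)^n t_k = s_(n+1) − s_(1) = ((-n**3 - 9*n**2 - 32*n - 24)/(6*(n**3 + 9*n**2 + 26*n + 24))) − (-1/6), i.e. -n/(n**3 + 9*n**2 + 26*n + 24).

S(n) = - \frac{n}{n^{3} + 9 n^{2} + 26 n + 24}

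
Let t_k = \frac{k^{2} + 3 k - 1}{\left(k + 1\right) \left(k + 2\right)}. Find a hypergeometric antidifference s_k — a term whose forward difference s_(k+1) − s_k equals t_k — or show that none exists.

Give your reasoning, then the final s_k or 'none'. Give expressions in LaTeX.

s_k = \frac{k \left(k - 2\right)}{k + 1}

t_(k+1)/t_k = (k + 1)*(3*k + (k + 1)**2 + 2)/((k + 3)*(k**2 + 3*k - 1)).
Factor: A=k + 1; B=k + 3; C=k**2 + 3*k - 1.
f must satisfy (k + 1)·f(k+1) − (k + 2)·f(k) = k**2 + 3*k - 1.
Bound: deg f ≤ 2.
Solve for f: f(k) = k*(k - 2) (degree 2 ≤ 2).
So s_k = (B(k−1)f/C)·t_k = (k*(k - 2)*(k + 2)/(k**2 + 3*k - 1))·t_k = k*(k - 2)/(k + 1).
s_(k+1) − s_k = (k**2 + 3*k - 1)/(k**2 + 3*k + 2) = t_k.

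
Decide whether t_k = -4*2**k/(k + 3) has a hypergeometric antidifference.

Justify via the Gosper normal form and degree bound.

r(k) = 2*(k + 3)/(k + 4) after simplifying.
So A=2*k + 6 and B=k + 4, with C=1.
f must satisfy (2*k + 6)·f(k+1) − (k + 3)·f(k) = 1.
deg f ≤ -1 (via 1,1,0).
Bound -1 < 0, so the key equation has no polynomial solution.

No. Not Gosper-summable.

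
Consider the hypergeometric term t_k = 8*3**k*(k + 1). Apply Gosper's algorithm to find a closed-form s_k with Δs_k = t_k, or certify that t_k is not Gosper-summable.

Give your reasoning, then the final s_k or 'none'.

s_k = 3**k*(4*k - 2)

Step 1: r(k) = 3*(k + 2)/(k + 1).
Gosper form: A/B · C(k+1)/C(k) with A=3, B=1, C=k + 1.
f must satisfy (3)·f(k+1) − (1)·f(k) = k + 1.
From deg A=0, deg B=0, deg C=1: d=1.
Solving with deg f ≤ 1: f(k) = (2*k - 1)/4.
So s_k = (B(k−1)f/C)·t_k = ((2*k - 1)/(4*(k + 1)))·t_k = 3**k*(4*k - 2).
Verify: 8*3**k*(k + 1) matches t_k.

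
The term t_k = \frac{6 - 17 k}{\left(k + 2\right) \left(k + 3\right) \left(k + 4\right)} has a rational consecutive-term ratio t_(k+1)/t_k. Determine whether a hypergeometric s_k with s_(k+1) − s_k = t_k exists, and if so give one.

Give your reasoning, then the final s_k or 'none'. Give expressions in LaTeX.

s_k = \frac{k \left(16 - 7 k\right)}{3 \left(k + 2\right) \left(k + 3\right)}

Step 1: r(k) = (k + 2)*(17*k + 11)/((k + 5)*(17*k - 6)).
Normal form (A,B,C) = (k + 2, k + 5, k - 6/17).
Set up (k + 2)·f(k+1) − (k + 4)·f(k) − (k - 6/17) = 0.
Bound: deg f ≤ 2.
Match coefficients ⇒ f(k) = k*(7*k - 16)/51.
Then R = B(k−1)f/C = k*(k + 4)*(7*k - 16)/(3*(17*k - 6)), so s_k = R(k)·t_k = k*(16 - 7*k)/(3*(k + 2)*(k + 3)).
Check: Δs_k = (6 - 17*k)/(k**3 + 9*k**2 + 26*k + 24). ✓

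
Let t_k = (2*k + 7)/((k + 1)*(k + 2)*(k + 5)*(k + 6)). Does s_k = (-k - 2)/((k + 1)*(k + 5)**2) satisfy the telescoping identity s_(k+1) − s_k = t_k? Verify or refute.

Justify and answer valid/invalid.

s_(k+1) = (-k - 3)/((k + 2)*(k + 6)**2)
s_(k+1) − s_k = (-(k + 1)*(k + 3)*(k + 5)**2 + (k + 2)**2*(k + 6)**2)/((k + 1)*(k + 2)*(k + 5)**2*(k + 6)**2)
(s_(k+1) − s_k) − t_k = 3*(-3*k**2 - 25*k - 47)/(k**6 + 25*k**5 + 249*k**4 + 1247*k**3 + 3242*k**2 + 4020*k + 1800)

Invalid: residual 3*(-3*k**2 - 25*k - 47)/(k**6 + 25*k**5 + 249*k**4 + 1247*k**3 + 3242*k**2 + 4020*k + 1800) ≠ 0.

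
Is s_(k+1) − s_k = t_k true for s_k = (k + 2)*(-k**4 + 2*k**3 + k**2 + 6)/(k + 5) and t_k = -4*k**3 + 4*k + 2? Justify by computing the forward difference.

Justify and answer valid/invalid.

Invalid: residual 3*(3*k**4 + 22*k**3 - 3*k**2 - 22*k - 4)/(k**2 + 11*k + 30) ≠ 0.

s_(k+1) = (k + 3)*(-(k + 1)**4 + 2*(k + 1)**3 + (k + 1)**2 + 6)/(k + 6)
s_(k+1) − s_k = (-4*k**5 - 35*k**4 - 50*k**3 + 37*k**2 + 76*k + 48)/(k**2 + 11*k + 30)
(s_(k+1) − s_k) − t_k = 3*(3*k**4 + 22*k**3 - 3*k**2 - 22*k - 4)/(k**2 + 11*k + 30)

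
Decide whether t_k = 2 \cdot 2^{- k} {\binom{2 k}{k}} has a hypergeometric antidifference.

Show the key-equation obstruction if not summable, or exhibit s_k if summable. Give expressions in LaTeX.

No — negative degree bound, so no certificate f.

Ratio r(k) = (2*k + 1)/(k + 1).
Gosper form: A/B · C(k+1)/C(k) with A=2*k + 1, B=k + 1, C=1.
Need (2*k + 1)·f(k+1) − (k)·f(k) = 1.
Bound: deg f ≤ -1.
Negative degree bound (-1): no f exists, t_k not Gosper-summable.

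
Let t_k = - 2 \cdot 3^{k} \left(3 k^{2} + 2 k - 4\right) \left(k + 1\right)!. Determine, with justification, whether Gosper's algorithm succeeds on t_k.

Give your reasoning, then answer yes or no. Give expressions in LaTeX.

Compute t_(k+1)/t_k: get 3*(3*k**3 + 14*k**2 + 17*k + 2)/(3*k**2 + 2*k - 4).
Normal form (A,B,C) = (3*k + 6, 1, k**2 + 2*k/3 - 4/3).
Need (3*k + 6)·f(k+1) − (1)·f(k) = k**2 + 2*k/3 - 4/3.
d = 1 from the (1,0,2) case.
Match coefficients ⇒ f(k) = (k - 2)/3.
Get s_k = R·t_k = -2*3**k*(k - 2)*factorial(k + 1) with R(k) = B(k−1)f(k)/C(k) = (k - 2)/(3*k**2 + 2*k - 4).
Δs = -2*3**k*(3*k**2 + 2*k - 4)*factorial(k + 1), as required.

Yes. s_k = - 2 \cdot 3^{k} \left(k - 2\right) \left(k + 1\right)!.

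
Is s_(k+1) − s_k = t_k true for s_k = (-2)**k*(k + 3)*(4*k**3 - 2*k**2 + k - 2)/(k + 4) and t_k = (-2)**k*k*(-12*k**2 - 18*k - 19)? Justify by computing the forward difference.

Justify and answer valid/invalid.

s_(k+1) = (-2)**(k + 1)*(k + 4)*(k + 4*(k + 1)**3 - 2*(k + 1)**2 - 1)/(k + 5)
s_(k+1) − s_k = (-2)**k*(-12*k**5 - 114*k**4 - 351*k**3 - 442*k**2 - 303*k - 2)/(k**2 + 9*k + 20)
(s_(k+1) − s_k) − t_k = (-2)**k*(12*k**4 + 70*k**3 + 89*k**2 + 77*k - 2)/(k**2 + 9*k + 20)

Invalid: residual (-2)**k*(12*k**4 + 70*k**3 + 89*k**2 + 77*k - 2)/(k**2 + 9*k + 20) ≠ 0.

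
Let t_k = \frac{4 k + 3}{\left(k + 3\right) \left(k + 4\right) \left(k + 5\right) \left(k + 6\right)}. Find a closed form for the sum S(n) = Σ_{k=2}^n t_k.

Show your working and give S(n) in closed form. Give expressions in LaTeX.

S(n) = \frac{n^{3} + 15 n^{2} + 14 n - 30}{30 \left(n^{3} + 15 n^{2} + 74 n + 120\right)}

Ratio r(k) = (k + 3)*(4*k + 7)/((k + 7)*(4*k + 3)).
Factor: A=k + 3; B=k + 7; C=k + 3/4.
f must satisfy (k + 3)·f(k+1) − (k + 6)·f(k) = k + 3/4.
Degrees (1,1,1) ⇒ d ≤ 3.
Solve for f: f(k) = k*(k**2 + 12*k + 7)/80 (degree 3 ≤ 3).
Then R = B(k−1)f/C = k*(k + 6)*(k**2 + 12*k + 7)/(20*(4*k + 3)), so s_k = R(k)·t_k = k*(k**2 + 12*k + 7)/(20*(k + 3)*(k + 4)*(k + 5)).
Check: Δs_k = (4*k + 3)/(k**4 + 18*k**3 + 119*k**2 + 342*k + 360). ✓
Telescope: S(n) = s_(n+1) − s_(2) = (n**3 + 15*n**2 + 34*n + 20)/(20*(n**3 + 15*n**2 + 74*n + 120)) − (1/60) = (n**3 + 15*n**2 + 14*n - 30)/(30*(n**3 + 15*n**2 + 74*n + 120)).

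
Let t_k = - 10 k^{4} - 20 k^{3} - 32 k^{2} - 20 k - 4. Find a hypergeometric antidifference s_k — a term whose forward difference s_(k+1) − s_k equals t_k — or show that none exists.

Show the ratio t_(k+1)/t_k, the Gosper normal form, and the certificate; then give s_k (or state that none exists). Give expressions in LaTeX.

r(k) = (5*k**4 + 30*k**3 + 76*k**2 + 92*k + 43)/(5*k**4 + 10*k**3 + 16*k**2 + 10*k + 2) after simplifying.
Take A(k)=1, B(k)=1, C(k)=k**4 + 2*k**3 + 16*k**2/5 + 2*k + 2/5.
Set up (1)·f(k+1) − (1)·f(k) − (k**4 + 2*k**3 + 16*k**2/5 + 2*k + 2/5) = 0.
Bound: deg f ≤ 5.
A polynomial solution: f(k) = k*(2*k**4 + 4*k**2 - k - 1)/10.
Then R = B(k−1)f/C = k*(2*k**4 + 4*k**2 - k - 1)/(2*(5*k**4 + 10*k**3 + 16*k**2 + 10*k + 2)), so s_k = R(k)·t_k = k*(-2*k**4 - 4*k**2 + k + 1).
Verify: -10*k**4 - 20*k**3 - 32*k**2 - 20*k - 4 matches t_k.

s_k = k \left(- 2 k^{4} - 4 k^{2} + k + 1\right)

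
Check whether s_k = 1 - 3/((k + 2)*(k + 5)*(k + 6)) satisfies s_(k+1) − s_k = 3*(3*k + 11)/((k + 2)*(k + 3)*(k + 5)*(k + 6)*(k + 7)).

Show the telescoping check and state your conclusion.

s_(k+1) = 1 - 3/((k + 3)*(k + 6)*(k + 7))
s_(k+1) − s_k = 3*(3*k + 11)/(k**5 + 23*k**4 + 203*k**3 + 853*k**2 + 1692*k + 1260)
(s_(k+1) − s_k) − t_k = 0

valid; difference matches t_k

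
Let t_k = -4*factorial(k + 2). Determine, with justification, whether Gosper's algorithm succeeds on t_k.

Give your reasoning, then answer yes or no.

Compute t_(k+1)/t_k: get k + 3.
Gosper form: A/B · C(k+1)/C(k) with A=k + 3, B=1, C=1.
Solve (k + 3)·f(k+1) − (1)·f(k) = 1.
Degrees (1,0,0) ⇒ d ≤ -1.
Negative degree bound (-1): no f exists, t_k not Gosper-summable.

No — negative degree bound, so no certificate f.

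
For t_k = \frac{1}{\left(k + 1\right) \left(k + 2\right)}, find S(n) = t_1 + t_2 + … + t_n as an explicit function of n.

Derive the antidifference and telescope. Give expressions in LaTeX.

The ratio is (k + 1)/(k + 3).
So A=k + 1 and B=k + 3, with C=1.
Solve (k + 1)·f(k+1) − (k + 2)·f(k) = 1.
Bound: deg f ≤ 1.
Solving with deg f ≤ 1: f(k) = k.
Then R = B(k−1)f/C = k*(k + 2), so s_k = R(k)·t_k = k/(k + 1).
Check: Δs_k = 1/(k**2 + 3*k + 2). ✓
Σ_(k=1)^n t_k = s_(n+1) − s_(1) = ((n + 1)/(n + 2)) − (1/2), i.e. n/(2*(n + 2)).

S(n) = \frac{n}{2 \left(n + 2\right)}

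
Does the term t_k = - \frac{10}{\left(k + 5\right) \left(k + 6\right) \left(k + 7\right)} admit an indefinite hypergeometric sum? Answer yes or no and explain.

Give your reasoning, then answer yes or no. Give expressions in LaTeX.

t_(k+1)/t_k = (k + 5)/(k + 8).
Take A(k)=k + 5, B(k)=k + 8, C(k)=1.
Need (k + 5)·f(k+1) − (k + 7)·f(k) = 1.
deg f ≤ 2 (via 1,1,0).
A polynomial solution: f(k) = k*(k + 11)/60.
R(k) = B(k−1)·f(k)/C(k) = k*(k + 7)*(k + 11)/60; s_k = R·t_k = k*(-k - 11)/(6*(k + 5)*(k + 6)).
Check: Δs_k = -10/(k**3 + 18*k**2 + 107*k + 210). ✓

Yes. s_k = \frac{k \left(- k - 11\right)}{6 \left(k + 5\right) \left(k + 6\right)}.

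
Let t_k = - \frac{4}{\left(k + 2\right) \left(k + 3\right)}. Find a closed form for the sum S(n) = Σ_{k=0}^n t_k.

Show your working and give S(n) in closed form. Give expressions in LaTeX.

Ratio r(k) = (k + 2)/(k + 4).
Normal form (A,B,C) = (k + 2, k + 4, 1).
f must satisfy (k + 2)·f(k+1) − (k + 3)·f(k) = 1.
Degrees (1,1,0) ⇒ d ≤ 1.
Match coefficients ⇒ f(k) = k/2.
So s_k = (B(k−1)f/C)·t_k = (k*(k + 3)/2)·t_k = -2*k/(k + 2).
Verify: -4/(k**2 + 5*k + 6) matches t_k.
Evaluate: s_(n+1) = 2*(-n - 1)/(n + 3); subtract s_(0) = 0 ⇒ S(n) = 2*(-n - 1)/(n + 3).

S(n) = \frac{2 \left(- n - 1\right)}{n + 3}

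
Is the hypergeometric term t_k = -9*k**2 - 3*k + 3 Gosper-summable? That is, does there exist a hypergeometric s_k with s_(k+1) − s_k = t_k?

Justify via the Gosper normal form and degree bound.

Step 1: r(k) = (k + 3*(k + 1)**2)/(3*k**2 + k - 1).
Factor: A=1; B=1; C=k**2 + k/3 - 1/3.
Need (1)·f(k+1) − (1)·f(k) = k**2 + k/3 - 1/3.
d = 3 from the (0,0,2) case.
A polynomial solution: f(k) = k*(k**2 - k - 1)/3.
Certificate R = B(k−1)f/C = k*(k**2 - k - 1)/(3*k**2 + k - 1) gives s_k = 3*k*(-k**2 + k + 1).
Check: Δs_k = -9*k**2 - 3*k + 3. ✓

Yes. s_k = 3*k*(-k**2 + k + 1).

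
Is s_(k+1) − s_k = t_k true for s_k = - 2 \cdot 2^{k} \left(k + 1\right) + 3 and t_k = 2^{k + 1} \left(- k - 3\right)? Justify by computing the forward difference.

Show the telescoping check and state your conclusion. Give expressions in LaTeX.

s_(k+1) = -4*2**k*(k + 2) + 3
s_(k+1) − s_k = 2**(k + 1)*(-k - 3)
(s_(k+1) − s_k) − t_k = 0

valid (s_(k+1) − s_k reduces to t_k)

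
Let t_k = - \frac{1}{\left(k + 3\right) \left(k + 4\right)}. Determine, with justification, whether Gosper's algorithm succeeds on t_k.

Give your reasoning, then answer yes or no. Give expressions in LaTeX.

Compute t_(k+1)/t_k: get (k + 3)/(k + 5).
So A=k + 3 and B=k + 5, with C=1.
Set up (k + 3)·f(k+1) − (k + 4)·f(k) − (1) = 0.
Bound: deg f ≤ 1.
A polynomial solution: f(k) = k/3.
Then R = B(k−1)f/C = k*(k + 4)/3, so s_k = R(k)·t_k = -k/(3*k + 9).
Check: Δs_k = -1/(k**2 + 7*k + 12). ✓

Yes. s_k = - \frac{k}{3 k + 9}.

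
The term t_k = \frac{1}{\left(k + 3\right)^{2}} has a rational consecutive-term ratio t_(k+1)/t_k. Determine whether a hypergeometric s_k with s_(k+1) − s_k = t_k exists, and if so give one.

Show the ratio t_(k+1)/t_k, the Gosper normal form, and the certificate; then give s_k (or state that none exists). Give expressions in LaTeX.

r(k) = (k + 3)**2/(k + 4)**2 after simplifying.
Factor: A=k**2 + 6*k + 9; B=k**2 + 8*k + 16; C=1.
Key eq: (k**2 + 6*k + 9)·f(k+1) = (k**2 + 6*k + 9)·f(k) + (1).
Bound: deg f ≤ 0.
Generic f = c0 gives residual -1; -1 = 0 cannot hold, so t_k is not Gosper-summable.

no hypergeometric antidifference exists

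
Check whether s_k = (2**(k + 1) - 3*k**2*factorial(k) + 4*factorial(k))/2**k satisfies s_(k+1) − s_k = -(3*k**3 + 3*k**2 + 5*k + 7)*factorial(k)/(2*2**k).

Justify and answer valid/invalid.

s_(k+1) = (4*2**k - 3*k**3*factorial(k) - 9*k**2*factorial(k) - 5*k*factorial(k) + factorial(k))/(2*2**k)
s_(k+1) − s_k = -(3*k**3 + 3*k**2 + 5*k + 7)*factorial(k)/(2*2**k)
(s_(k+1) − s_k) − t_k = 0

valid (s_(k+1) − s_k reduces to t_k)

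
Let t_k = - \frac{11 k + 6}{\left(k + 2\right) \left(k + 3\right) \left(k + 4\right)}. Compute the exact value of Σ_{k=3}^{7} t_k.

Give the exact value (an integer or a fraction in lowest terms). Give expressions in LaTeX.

Σ = -211/330

t_(k+1)/t_k = (k + 2)*(11*k + 17)/((k + 5)*(11*k + 6)).
Take A(k)=k + 2, B(k)=k + 5, C(k)=k + 6/11.
f must satisfy (k + 2)·f(k+1) − (k + 4)·f(k) = k + 6/11.
Degrees (1,1,1) ⇒ d ≤ 2.
A polynomial solution: f(k) = k*(7*k + 2)/33.
Then R = B(k−1)f/C = k*(k + 4)*(7*k + 2)/(3*(11*k + 6)), so s_k = R(k)·t_k = k*(-7*k - 2)/(3*(k + 2)*(k + 3)).
Verify: (-11*k - 6)/(k**3 + 9*k**2 + 26*k + 24) matches t_k.
Evaluate s at k=8 and k=3: -232/165 and -23/30; difference -211/330.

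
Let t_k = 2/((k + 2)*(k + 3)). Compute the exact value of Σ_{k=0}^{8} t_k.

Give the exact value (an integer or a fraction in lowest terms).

Σ = 9/11

The ratio is (k + 2)/(k + 4).
A = k + 2, B = k + 4, C = 1.
Need (k + 2)·f(k+1) − (k + 3)·f(k) = 1.
deg f ≤ 1 (via 1,1,0).
Solving with deg f ≤ 1: f(k) = k/2.
So s_k = (B(k−1)f/C)·t_k = (k*(k + 3)/2)·t_k = k/(k + 2).
Verify: 2/(k**2 + 5*k + 6) matches t_k.
Sum = s_(9) − s_(0); s_(9) = 9/11, s_(0) = 0 ⇒ 9/11.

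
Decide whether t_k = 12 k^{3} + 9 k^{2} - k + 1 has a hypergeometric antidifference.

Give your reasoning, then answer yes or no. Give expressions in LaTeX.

Yes. s_k = k \left(3 k^{3} - 3 k^{2} - 2 k + 3\right).

The ratio is (-k + 12*(k + 1)**3 + 9*(k + 1)**2)/(12*k**3 + 9*k**2 - k + 1).
Normal form (A,B,C) = (1, 1, k**3 + 3*k**2/4 - k/12 + 1/12).
Need (1)·f(k+1) − (1)·f(k) = k**3 + 3*k**2/4 - k/12 + 1/12.
d = 4 from the (0,0,3) case.
Solving with deg f ≤ 4: f(k) = k*(3*k**3 - 3*k**2 - 2*k + 3)/12.
Certificate R = B(k−1)f/C = k*(3*k**3 - 3*k**2 - 2*k + 3)/(12*k**3 + 9*k**2 - k + 1) gives s_k = k*(3*k**3 - 3*k**2 - 2*k + 3).
Verify: 12*k**3 + 9*k**2 - k + 1 matches t_k.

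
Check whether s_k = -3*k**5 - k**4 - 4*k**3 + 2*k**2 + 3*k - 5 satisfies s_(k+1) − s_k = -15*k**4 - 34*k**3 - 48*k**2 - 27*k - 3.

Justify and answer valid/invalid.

valid (s_(k+1) − s_k reduces to t_k)

s_(k+1) = -3*k**5 - 16*k**4 - 38*k**3 - 46*k**2 - 24*k - 8
s_(k+1) − s_k = -15*k**4 - 34*k**3 - 48*k**2 - 27*k - 3
(s_(k+1) − s_k) − t_k = 0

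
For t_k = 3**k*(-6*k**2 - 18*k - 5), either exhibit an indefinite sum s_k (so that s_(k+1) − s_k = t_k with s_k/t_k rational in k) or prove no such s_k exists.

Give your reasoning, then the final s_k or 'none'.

s_k = 3**k*(2 - 3*k**2)

Ratio r(k) = 3*(6*k**2 + 30*k + 29)/(6*k**2 + 18*k + 5).
A = 3, B = 1, C = k**2 + 3*k + 5/6.
Solve (3)·f(k+1) − (1)·f(k) = k**2 + 3*k + 5/6.
d = 2 from the (0,0,2) case.
Coefficient equations give f(k) = (3*k**2 - 2)/6.
Get s_k = R·t_k = 3**k*(2 - 3*k**2) with R(k) = B(k−1)f(k)/C(k) = (3*k**2 - 2)/(6*k**2 + 18*k + 5).
Verify: 3**k*(-6*k**2 - 18*k - 5) matches t_k.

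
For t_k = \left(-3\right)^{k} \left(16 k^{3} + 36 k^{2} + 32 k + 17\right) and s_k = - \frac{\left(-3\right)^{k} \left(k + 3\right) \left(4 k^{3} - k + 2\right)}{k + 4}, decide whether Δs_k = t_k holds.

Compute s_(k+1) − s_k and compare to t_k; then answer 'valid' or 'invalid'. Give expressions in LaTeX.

Invalid: residual \frac{\left(-3\right)^{k} \left(- 16 k^{4} - 104 k^{3} - 176 k^{2} - 144 k - 70\right)}{k^{2} + 9 k + 20} ≠ 0.

s_(k+1) = 3*(-3)**k*(k + 4)*(-k + 4*(k + 1)**3 + 1)/(k + 5)
s_(k+1) − s_k = (-3)**k*(16*k**5 + 164*k**4 + 572*k**3 + 849*k**2 + 649*k + 270)/(k**2 + 9*k + 20)
(s_(k+1) − s_k) − t_k = (-3)**k*(-16*k**4 - 104*k**3 - 176*k**2 - 144*k - 70)/(k**2 + 9*k + 20)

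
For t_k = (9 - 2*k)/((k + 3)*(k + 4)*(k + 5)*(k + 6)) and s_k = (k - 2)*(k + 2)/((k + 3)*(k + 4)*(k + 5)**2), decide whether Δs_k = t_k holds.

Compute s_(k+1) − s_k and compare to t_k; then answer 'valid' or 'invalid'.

s_(k+1) = (k - 1)*(k + 3)/((k + 4)*(k + 5)*(k + 6)**2)
s_(k+1) − s_k = (-(k - 2)*(k + 2)*(k + 6)**2 + (k - 1)*(k + 3)**2*(k + 5))/((k + 3)*(k + 4)*(k + 5)**2*(k + 6)**2)
(s_(k+1) − s_k) − t_k = 3*(3*k**2 + 5*k - 57)/(k**6 + 29*k**5 + 347*k**4 + 2191*k**3 + 7692*k**2 + 14220*k + 10800)

Invalid: residual 3*(3*k**2 + 5*k - 57)/(k**6 + 29*k**5 + 347*k**4 + 2191*k**3 + 7692*k**2 + 14220*k + 10800) ≠ 0.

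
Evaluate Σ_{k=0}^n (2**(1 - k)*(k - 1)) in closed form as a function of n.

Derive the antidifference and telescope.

S(n) = 2**(1 - n)*(-n - 1)

Compute t_(k+1)/t_k: get k/(2*(k - 1)).
Gosper form: A/B · C(k+1)/C(k) with A=1/2, B=1, C=k - 1.
Key eq: (1/2)·f(k+1) = (1)·f(k) + (k - 1).
d = 1 from the (0,0,1) case.
Match coefficients ⇒ f(k) = -2*k.
Get s_k = R·t_k = -2**(2 - k)*k with R(k) = B(k−1)f(k)/C(k) = -2*k/(k - 1).
Check: Δs_k = 2**(1 - k)*(k - 1). ✓
Telescope: S(n) = s_(n+1) − s_(0) = 2**(1 - n)*(-n - 1) − (0) = 2**(1 - n)*(-n - 1).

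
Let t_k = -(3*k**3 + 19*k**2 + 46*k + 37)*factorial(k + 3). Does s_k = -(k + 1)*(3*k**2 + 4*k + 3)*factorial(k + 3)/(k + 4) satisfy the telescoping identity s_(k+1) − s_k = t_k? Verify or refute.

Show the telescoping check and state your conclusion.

Invalid: residual 3*(3*k**4 + 31*k**3 + 119*k**2 + 217*k + 145)*factorial(k + 3)/((k + 4)*(k + 5)) ≠ 0.

s_(k+1) = -(k + 2)*(3*k**2 + 10*k + 10)*factorial(k + 4)/(k + 5)
s_(k+1) − s_k = -(3*k**5 + 37*k**4 + 184*k**3 + 474*k**2 + 602*k + 305)*factorial(k + 3)/((k + 4)*(k + 5))
(s_(k+1) − s_k) − t_k = 3*(3*k**4 + 31*k**3 + 119*k**2 + 217*k + 145)*factorial(k + 3)/((k + 4)*(k + 5))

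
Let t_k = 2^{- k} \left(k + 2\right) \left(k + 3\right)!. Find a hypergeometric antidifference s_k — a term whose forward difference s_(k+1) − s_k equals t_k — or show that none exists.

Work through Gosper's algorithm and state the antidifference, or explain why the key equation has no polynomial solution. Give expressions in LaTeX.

s_k = 2^{1 - k} \left(k + 3\right)!

r(k) = (k + 3)*(k + 4)/(2*(k + 2)) after simplifying.
A = k/2 + 2, B = 1, C = k + 2.
f must satisfy (k/2 + 2)·f(k+1) − (1)·f(k) = k + 2.
Bound: deg f ≤ 0.
Solving with deg f ≤ 0: f(k) = 2.
So s_k = (B(k−1)f/C)·t_k = (2/(k + 2))·t_k = 2**(1 - k)*factorial(k + 3).
Δs = (k + 2)*factorial(k + 3)/2**k, as required.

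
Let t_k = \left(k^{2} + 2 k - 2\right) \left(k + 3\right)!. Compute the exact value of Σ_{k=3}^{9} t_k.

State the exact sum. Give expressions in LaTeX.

Σ = 49816165680

Step 1: r(k) = (k + 4)*(2*k + (k + 1)**2)/(k**2 + 2*k - 2).
A = k + 4, B = 1, C = k**2 + 2*k - 2.
f must satisfy (k + 4)·f(k+1) − (1)·f(k) = k**2 + 2*k - 2.
Bound: deg f ≤ 1.
Solve for f: f(k) = k - 2 (degree 1 ≤ 1).
Then R = B(k−1)f/C = (k - 2)/(k**2 + 2*k - 2), so s_k = R(k)·t_k = (k - 2)*factorial(k + 3).
Δs = (k**2 + 2*k - 2)*factorial(k + 3), as required.
Evaluate s at k=10 and k=3: 49816166400 and 720; difference 49816165680.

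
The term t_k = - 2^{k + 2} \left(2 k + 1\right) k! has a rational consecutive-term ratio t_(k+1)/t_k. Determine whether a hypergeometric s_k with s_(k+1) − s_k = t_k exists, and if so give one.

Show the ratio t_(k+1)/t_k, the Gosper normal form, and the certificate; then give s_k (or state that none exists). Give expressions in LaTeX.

r(k) = 2*(k + 1)*(2*k + 3)/(2*k + 1) after simplifying.
Normal form (A,B,C) = (2*k + 2, 1, k + 1/2).
Key eq: (2*k + 2)·f(k+1) = (1)·f(k) + (k + 1/2).
Degrees (1,0,1) ⇒ d ≤ 0.
Solve for f: f(k) = 1/2 (degree 0 ≤ 0).
So s_k = (B(k−1)f/C)·t_k = (1/(2*k + 1))·t_k = -2**(k + 2)*factorial(k).
Verify: -2**(k + 2)*(2*k + 1)*factorial(k) matches t_k.

s_k = - 2^{k + 2} k!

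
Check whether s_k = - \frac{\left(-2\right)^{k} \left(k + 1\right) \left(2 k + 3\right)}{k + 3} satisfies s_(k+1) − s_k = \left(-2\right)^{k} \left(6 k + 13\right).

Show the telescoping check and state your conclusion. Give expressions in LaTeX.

s_(k+1) = 2*(-2)**k*(k + 2)*(2*k + 5)/(k + 4)
s_(k+1) − s_k = (-2)**k*(6*k**3 + 43*k**2 + 97*k + 72)/(k**2 + 7*k + 12)
(s_(k+1) − s_k) − t_k = (-2)**(k + 1)*(6*k**2 + 33*k + 42)/(k**2 + 7*k + 12)

Invalid: residual \frac{\left(-2\right)^{k + 1} \left(6 k^{2} + 33 k + 42\right)}{k^{2} + 7 k + 12} ≠ 0.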